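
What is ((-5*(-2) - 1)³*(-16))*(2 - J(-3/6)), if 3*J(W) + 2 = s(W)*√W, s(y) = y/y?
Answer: -31104 + 1944*I*√2 ≈ -31104.0 + 2749.2*I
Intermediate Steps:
s(y) = 1
J(W) = -⅔ + √W/3 (J(W) = -⅔ + (1*√W)/3 = -⅔ + √W/3)
((-5*(-2) - 1)³*(-16))*(2 - J(-3/6)) = ((-5*(-2) - 1)³*(-16))*(2 - (-⅔ + √(-3/6)/3)) = ((10 - 1)³*(-16))*(2 - (-⅔ + √(-3*⅙)/3)) = (9³*(-16))*(2 - (-⅔ + √(-½)/3)) = (729*(-16))*(2 - (-⅔ + (I*√2/2)/3)) = -11664*(2 - (-⅔ + I*√2/6)) = -11664*(2 + (⅔ - I*√2/6)) = -11664*(8/3 - I*√2/6) = -31104 + 1944*I*√2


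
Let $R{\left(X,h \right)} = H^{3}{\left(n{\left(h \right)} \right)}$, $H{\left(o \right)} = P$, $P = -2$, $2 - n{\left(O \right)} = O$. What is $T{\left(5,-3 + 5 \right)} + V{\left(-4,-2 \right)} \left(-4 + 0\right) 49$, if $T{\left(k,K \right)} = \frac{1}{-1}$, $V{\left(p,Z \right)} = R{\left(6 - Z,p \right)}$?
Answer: $1567$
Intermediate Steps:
$n{\left(O \right)} = 2 - O$
$H{\left(o \right)} = -2$
$R{\left(X,h \right)} = -8$ ($R{\left(X,h \right)} = \left(-2\right)^{3} = -8$)
$V{\left(p,Z \right)} = -8$
$T{\left(k,K \right)} = -1$
$T{\left(5,-3 + 5 \right)} + V{\left(-4,-2 \right)} \left(-4 + 0\right) 49 = -1 + - 8 \left(-4 + 0\right) 49 = -1 + \left(-8\right) \left(-4\right) 49 = -1 + 32 \cdot 49 = -1 + 1568 = 1567$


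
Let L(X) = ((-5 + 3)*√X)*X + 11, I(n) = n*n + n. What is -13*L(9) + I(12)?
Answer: 715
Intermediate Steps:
I(n) = n + n² (I(n) = n² + n = n + n²)
L(X) = 11 - 2*X^(3/2) (L(X) = (-2*√X)*X + 11 = -2*X^(3/2) + 11 = 11 - 2*X^(3/2))
-13*L(9) + I(12) = -13*(11 - 2*9^(3/2)) + 12*(1 + 12) = -13*(11 - 2*27) + 12*13 = -13*(11 - 54) + 156 = -13*(-43) + 156 = 559 + 156 = 715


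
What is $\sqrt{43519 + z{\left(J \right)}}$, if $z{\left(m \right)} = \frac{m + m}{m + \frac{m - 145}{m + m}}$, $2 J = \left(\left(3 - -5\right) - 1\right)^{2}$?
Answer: $\frac{\sqrt{1410087630}}{180} \approx 208.62$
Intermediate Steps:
$J = \frac{49}{2}$ ($J = \frac{\left(\left(3 - -5\right) - 1\right)^{2}}{2} = \frac{\left(\left(3 + 5\right) - 1\right)^{2}}{2} = \frac{\left(8 - 1\right)^{2}}{2} = \frac{7^{2}}{2} = \frac{1}{2} \cdot 49 = \frac{49}{2} \approx 24.5$)
$z{\left(m \right)} = \frac{2 m}{m + \frac{-145 + m}{2 m}}$
$\sqrt{43519 + z{\left(J \right)}} = \sqrt{43519 + \frac{4 \left(\frac{49}{2}\right)^{2}}{-145 + \frac{49}{2} + 2 \left(\frac{49}{2}\right)^{2}}} = \sqrt{43519 + 4 \cdot \frac{2401}{4} \frac{1}{-145 + \frac{49}{2} + 2 \cdot \frac{2401}{4}}} = \sqrt{43519 + 4 \cdot \frac{2401}{4} \frac{1}{-145 + \frac{49}{2} + \frac{2401}{2}}} = \sqrt{43519 + 4 \cdot \frac{2401}{4} \cdot \frac{1}{1080}} = \sqrt{43519 + \frac{2401}{1080}} = \sqrt{\frac{47002921}{1080}} = \frac{\sqrt{1410087630}}{180}$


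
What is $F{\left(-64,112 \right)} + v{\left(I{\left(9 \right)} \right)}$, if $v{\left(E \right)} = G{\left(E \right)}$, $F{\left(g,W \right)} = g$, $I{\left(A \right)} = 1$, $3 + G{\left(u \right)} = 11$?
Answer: $-56$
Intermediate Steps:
$G{\left(u \right)} = 8$ ($G{\left(u \right)} = -3 + 11 = 8$)
$v{\left(E \right)} = 8$
$F{\left(-64,112 \right)} + v{\left(I{\left(9 \right)} \right)} = -64 + 8 = -56$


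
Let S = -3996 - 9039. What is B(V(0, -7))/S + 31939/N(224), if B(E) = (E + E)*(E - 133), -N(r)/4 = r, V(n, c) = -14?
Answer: -140004267/3893120 ≈ -35.962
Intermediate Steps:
N(r) = -4*r
S = -13035
B(E) = 2*E*(-133 + E) (B(E) = (2*E)*(-133 + E) = 2*E*(-133 + E))
B(V(0, -7))/S + 31939/N(224) = (2*(-14)*(-133 - 14))/(-13035) + 31939/((-4*224)) = (2*(-14)*(-147))*(-1/13035) + 31939/(-896) = 4116*(-1/13035) + 31939*(-1/896) = -1372/4345 - 31939/896 = -140004267/3893120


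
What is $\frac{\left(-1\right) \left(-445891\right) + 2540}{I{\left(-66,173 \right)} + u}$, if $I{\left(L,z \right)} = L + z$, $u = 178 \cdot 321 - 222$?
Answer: $\frac{448431}{57023} \approx 7.864$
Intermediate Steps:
$u = 56916$ ($u = 57138 - 222 = 56916$)
$\frac{\left(-1\right) \left(-445891\right) + 2540}{I{\left(-66,173 \right)} + u} = \frac{\left(-1\right) \left(-445891\right) + 2540}{\left(-66 + 173\right) + 56916} = \frac{445891 + 2540}{107 + 56916} = \frac{448431}{57023}$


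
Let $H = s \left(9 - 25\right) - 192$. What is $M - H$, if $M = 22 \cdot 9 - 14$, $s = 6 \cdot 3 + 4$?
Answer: $728$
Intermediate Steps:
$s = 22$ ($s = 18 + 4 = 22$)
$M = 184$ ($M = 198 - 14 = 184$)
$H = -544$ ($H = 22 \left(9 - 25\right) - 192 = 22 \left(-16\right) - 192 = -352 - 192 = -544$)
$M - H = 184 - -544 = 184 + 544 = 728$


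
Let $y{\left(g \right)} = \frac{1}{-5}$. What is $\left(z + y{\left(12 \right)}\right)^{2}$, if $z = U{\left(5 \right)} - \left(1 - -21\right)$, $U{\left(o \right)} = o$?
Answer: $\frac{7396}{25} \approx 295.84$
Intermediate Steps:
$y{\left(g \right)} = - \frac{1}{5}$
$z = -17$ ($z = 5 - \left(1 - -21\right) = 5 - \left(1 + 21\right) = 5 - 22 = -17$)
$\left(z + y{\left(12 \right)}\right)^{2} = \left(-17 - \frac{1}{5}\right)^{2} = \left(- \frac{86}{5}\right)^{2} = \frac{7396}{25}$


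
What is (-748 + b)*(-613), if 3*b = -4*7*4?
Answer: 1444228/3 ≈ 4.8141e+5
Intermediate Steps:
b = -112/3 (b = (-4*7*4)/3 = (-28*4)/3 = (1/3)*(-112) = -112/3 ≈ -37.333)
(-748 + b)*(-613) = (-748 - 112/3)*(-613) = -2356/3*(-613) = 1444228/3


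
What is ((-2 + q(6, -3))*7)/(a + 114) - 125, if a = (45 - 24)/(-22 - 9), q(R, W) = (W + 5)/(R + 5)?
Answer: -4834715/38643 ≈ -125.11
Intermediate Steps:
q(R, W) = (5 + W)/(5 + R)
a = -21/31 (a = 21/(-31) = 21*(-1/31) = -21/31 ≈ -0.67742)
((-2 + q(6, -3))*7)/(a + 114) - 125 = ((-2 + (5 - 3)/(5 + 6))*7)/(-21/31 + 114) - 125 = ((-2 + 2/11)*7)/(3513/31) - 125 = 31*((-2 + (1/11)*2)*7)/3513 - 125 = 31*((-2 + 2/11)*7)/3513 - 125 = 31*(-20/11*7)/3513 - 125 = (31/3513)*(-140/11) - 125 = -4340/38643 - 125 = -4834715/38643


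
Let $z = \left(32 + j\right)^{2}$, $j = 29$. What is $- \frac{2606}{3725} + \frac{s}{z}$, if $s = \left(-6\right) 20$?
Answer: $- \frac{10143926}{13860725} \approx -0.73185$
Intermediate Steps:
$s = -120$
$z = 3721$ ($z = \left(32 + 29\right)^{2} = 61^{2} = 3721$)
$- \frac{2606}{3725} + \frac{s}{z} = - \frac{2606}{3725} - \frac{120}{3721} = - \frac{10143926}{13860725}$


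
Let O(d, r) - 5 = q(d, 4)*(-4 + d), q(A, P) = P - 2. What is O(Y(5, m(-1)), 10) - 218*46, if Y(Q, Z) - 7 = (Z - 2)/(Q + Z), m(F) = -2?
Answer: -30059/3 ≈ -10020.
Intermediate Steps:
q(A, P) = -2 + P
Y(Q, Z) = 7 + (-2 + Z)/(Q + Z) (Y(Q, Z) = 7 + (Z - 2)/(Q + Z) = 7 + (-2 + Z)/(Q + Z))
O(d, r) = -3 + 2*d (O(d, r) = 5 + (-2 + 4)*(-4 + d) = 5 + 2*(-4 + d) = 5 + (-8 + 2*d) = -3 + 2*d)
O(Y(5, m(-1)), 10) - 218*46 = (-3 + 2*((-2 + 7*5 + 8*(-2))/(5 - 2))) - 218*46 = (-3 + 2*((-2 + 35 - 16)/3)) - 10028 = (-3 + 2*((1/3)*17)) - 10028 = (-3 + 2*(17/3)) - 10028 = (-3 + 34/3) - 10028 = 25/3 - 10028 = -30059/3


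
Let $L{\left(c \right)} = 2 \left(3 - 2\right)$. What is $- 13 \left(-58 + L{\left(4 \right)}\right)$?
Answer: $728$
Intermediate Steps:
$L{\left(c \right)} = 2$ ($L{\left(c \right)} = 2 \cdot 1 = 2$)
$- 13 \left(-58 + L{\left(4 \right)}\right) = - 13 \left(-58 + 2\right) = \left(-13\right) \left(-56\right) = 728$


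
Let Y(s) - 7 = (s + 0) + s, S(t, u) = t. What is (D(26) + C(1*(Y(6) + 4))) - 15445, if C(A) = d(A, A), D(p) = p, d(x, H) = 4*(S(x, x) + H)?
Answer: -15235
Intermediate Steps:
d(x, H) = 4*H + 4*x (d(x, H) = 4*(x + H) = 4*(H + x) = 4*H + 4*x)
Y(s) = 7 + 2*s (Y(s) = 7 + ((s + 0) + s) = 7 + (s + s) = 7 + 2*s)
C(A) = 8*A (C(A) = 4*A + 4*A = 8*A)
(D(26) + C(1*(Y(6) + 4))) - 15445 = (26 + 8*(1*((7 + 2*6) + 4))) - 15445 = (26 + 8*(1*((7 + 12) + 4))) - 15445 = (26 + 8*(1*(19 + 4))) - 15445 = (26 + 8*(1*23)) - 15445 = (26 + 8*23) - 15445 = (26 + 184) - 15445 = 210 - 15445 = -15235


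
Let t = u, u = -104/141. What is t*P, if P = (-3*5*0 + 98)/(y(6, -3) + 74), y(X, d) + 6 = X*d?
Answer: -5096/3525 ≈ -1.4457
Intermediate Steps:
y(X, d) = -6 + X*d
P = 49/25 (P = (-3*5*0 + 98)/((-6 + 6*(-3)) + 74) = (-15*0 + 98)/((-6 - 18) + 74) = (0 + 98)/(-24 + 74) = 98/50 = 98*(1/50) = 49/25 ≈ 1.9600)
u = -104/141 (u = -104*1/141 = -104/141 ≈ -0.73759)
t = -104/141 ≈ -0.73759
t*P = -104/141*49/25 = -5096/3525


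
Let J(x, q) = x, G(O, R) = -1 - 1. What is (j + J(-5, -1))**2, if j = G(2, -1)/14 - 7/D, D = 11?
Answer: 198025/5929 ≈ 33.399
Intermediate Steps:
G(O, R) = -2
j = -60/77 (j = -2/14 - 7/11 = -2*1/14 - 7*1/11 = -1/7 - 7/11 = -60/77 ≈ -0.77922)
(j + J(-5, -1))**2 = (-60/77 - 5)**2 = (-445/77)**2 = 198025/5929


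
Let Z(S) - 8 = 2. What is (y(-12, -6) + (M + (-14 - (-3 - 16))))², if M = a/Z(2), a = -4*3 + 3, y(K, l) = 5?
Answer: 8281/100 ≈ 82.810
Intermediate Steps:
a = -9 (a = -12 + 3 = -9)
Z(S) = 10 (Z(S) = 8 + 2 = 10)
M = -9/10 ≈ -0.90000
(y(-12, -6) + (M + (-14 - (-3 - 16))))² = (5 + (-9/10 + (-14 - (-3 - 16))))² = (5 + (-9/10 + (-14 - 1*(-19))))² = (5 + (-9/10 + (-14 + 19)))² = (5 + (-9/10 + 5))² = (5 + 41/10)² = (91/10)² = 8281/100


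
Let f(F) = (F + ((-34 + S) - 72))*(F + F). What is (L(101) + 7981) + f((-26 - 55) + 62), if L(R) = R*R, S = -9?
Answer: 23274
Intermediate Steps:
L(R) = R**2
f(F) = 2*F*(-115 + F) (f(F) = (F + ((-34 - 9) - 72))*(F + F) = (F + (-43 - 72))*(2*F) = (F - 115)*(2*F) = (-115 + F)*(2*F) = 2*F*(-115 + F))
(L(101) + 7981) + f((-26 - 55) + 62) = (101**2 + 7981) + 2*((-26 - 55) + 62)*(-115 + ((-26 - 55) + 62)) = (10201 + 7981) + 2*(-81 + 62)*(-115 + (-81 + 62)) = 18182 + 2*(-19)*(-115 - 19) = 18182 + 2*(-19)*(-134) = 18182 + 5092 = 23274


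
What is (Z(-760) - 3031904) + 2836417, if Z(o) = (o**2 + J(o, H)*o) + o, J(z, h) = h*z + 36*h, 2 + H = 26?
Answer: 13587113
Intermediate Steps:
H = 24 (H = -2 + 26 = 24)
J(z, h) = 36*h + h*z
Z(o) = o + o**2 + o*(864 + 24*o) (Z(o) = (o**2 + (24*(36 + o))*o) + o = (o**2 + (864 + 24*o)*o) + o = (o**2 + o*(864 + 24*o)) + o = o + o**2 + o*(864 + 24*o))
(Z(-760) - 3031904) + 2836417 = (5*(-760)*(173 + 5*(-760)) - 3031904) + 2836417 = (5*(-760)*(173 - 3800) - 3031904) + 2836417 = (5*(-760)*(-3627) - 3031904) + 2836417 = (13782600 - 3031904) + 2836417 = 10750696 + 2836417 = 13587113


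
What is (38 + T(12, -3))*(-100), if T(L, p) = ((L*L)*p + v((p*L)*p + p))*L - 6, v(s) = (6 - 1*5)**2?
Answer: 514000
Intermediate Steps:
v(s) = 1 (v(s) = (6 - 5)**2 = 1**2 = 1)
T(L, p) = -6 + L*(1 + p*L**2) (T(L, p) = ((L*L)*p + 1)*L - 6 = (L**2*p + 1)*L - 6 = (p*L**2 + 1)*L - 6 = (1 + p*L**2)*L - 6 = L*(1 + p*L**2) - 6 = -6 + L*(1 + p*L**2))
(38 + T(12, -3))*(-100) = (38 + (-6 + 12 - 3*12**3))*(-100) = (38 + (-6 + 12 - 3*1728))*(-100) = (38 + (-6 + 12 - 5184))*(-100) = (38 - 5178)*(-100) = -5140*(-100) = 514000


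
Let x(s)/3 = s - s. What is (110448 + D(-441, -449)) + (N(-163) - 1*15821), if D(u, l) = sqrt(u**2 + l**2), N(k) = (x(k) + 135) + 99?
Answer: 94861 + sqrt(396082) ≈ 95490.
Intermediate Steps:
x(s) = 0 (x(s) = 3*(s - s) = 3*0 = 0)
N(k) = 234 (N(k) = (0 + 135) + 99 = 135 + 99 = 234)
D(u, l) = sqrt(l**2 + u**2)
(110448 + D(-441, -449)) + (N(-163) - 1*15821) = (110448 + sqrt((-449)**2 + (-441)**2)) + (234 - 1*15821) = (110448 + sqrt(201601 + 194481)) + (234 - 15821) = (110448 + sqrt(396082)) - 15587 = 94861 + sqrt(396082)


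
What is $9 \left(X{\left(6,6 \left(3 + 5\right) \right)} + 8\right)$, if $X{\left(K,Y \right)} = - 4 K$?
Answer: $-144$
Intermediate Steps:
$9 \left(X{\left(6,6 \left(3 + 5\right) \right)} + 8\right) = 9 \left(\left(-4\right) 6 + 8\right) = 9 \left(-24 + 8\right) = 9 \left(-16\right) = -144$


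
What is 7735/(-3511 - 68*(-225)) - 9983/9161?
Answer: -46829252/107999029 ≈ -0.43361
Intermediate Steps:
7735/(-3511 - 68*(-225)) - 9983/9161 = 7735/(-3511 + 15300) - 9983*1/9161 = 7735/11789 - 9983/9161 = -46829252/107999029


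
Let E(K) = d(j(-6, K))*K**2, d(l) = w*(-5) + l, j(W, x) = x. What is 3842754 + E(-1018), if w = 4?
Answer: -1071861558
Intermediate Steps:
d(l) = -20 + l (d(l) = 4*(-5) + l = -20 + l)
E(K) = K**2*(-20 + K) (E(K) = (-20 + K)*K**2 = K**2*(-20 + K))
3842754 + E(-1018) = 3842754 + (-1018)**2*(-20 - 1018) = 3842754 + 1036324*(-1038) = 3842754 - 1075704312 = -1071861558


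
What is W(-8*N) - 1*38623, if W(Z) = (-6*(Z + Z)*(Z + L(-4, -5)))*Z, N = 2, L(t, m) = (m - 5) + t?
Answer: 53537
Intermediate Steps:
L(t, m) = -5 + m + t (L(t, m) = (-5 + m) + t = -5 + m + t)
W(Z) = -12*Z²*(-14 + Z) (W(Z) = (-6*(Z + Z)*(Z + (-5 - 5 - 4)))*Z = (-6*2*Z*(Z - 14))*Z = (-6*2*Z*(-14 + Z))*Z = (-12*Z*(-14 + Z))*Z = -12*Z²*(-14 + Z))
W(-8*N) - 1*38623 = 12*(-8*2)²*(14 - (-8)*2) - 1*38623 = 12*(-16)²*(14 - 1*(-16)) - 38623 = 12*256*(14 + 16) - 38623 = 12*256*30 - 38623 = 92160 - 38623 = 53537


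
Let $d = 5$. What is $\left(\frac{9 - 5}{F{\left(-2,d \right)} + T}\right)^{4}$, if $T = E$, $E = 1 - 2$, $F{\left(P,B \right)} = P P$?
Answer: $\frac{256}{81} \approx 3.1605$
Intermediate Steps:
$F{\left(P,B \right)} = P^{2}$
$E = -1$ ($E = 1 - 2 = -1$)
$T = -1$
$\left(\frac{9 - 5}{F{\left(-2,d \right)} + T}\right)^{4} = \left(\frac{9 - 5}{\left(-2\right)^{2} - 1}\right)^{4} = \left(\frac{4}{4 - 1}\right)^{4} = \left(\frac{4}{3}\right)^{4} = \frac{256}{81}$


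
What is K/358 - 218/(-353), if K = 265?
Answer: 171589/126374 ≈ 1.3578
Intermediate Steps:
K/358 - 218/(-353) = 265/358 - 218/(-353) = 265*(1/358) - 218*(-1/353) = 265/358 + 218/353 = 171589/126374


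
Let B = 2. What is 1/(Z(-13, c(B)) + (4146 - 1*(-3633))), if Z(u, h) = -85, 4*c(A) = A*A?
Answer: 1/7694 ≈ 0.00012997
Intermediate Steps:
c(A) = A**2/4 (c(A) = (A*A)/4 = A**2/4)
1/(Z(-13, c(B)) + (4146 - 1*(-3633))) = 1/(-85 + (4146 - 1*(-3633))) = 1/(-85 + (4146 + 3633)) = 1/(-85 + 7779) = 1/7694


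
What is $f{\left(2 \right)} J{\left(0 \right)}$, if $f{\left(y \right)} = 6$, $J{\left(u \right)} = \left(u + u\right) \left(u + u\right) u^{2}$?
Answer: $0$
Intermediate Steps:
$J{\left(u \right)} = 4 u^{4}$ ($J{\left(u \right)} = 2 u 2 u u^{2} = 4 u^{2} u^{2} = 4 u^{4}$)
$f{\left(2 \right)} J{\left(0 \right)} = 6 \cdot 4 \cdot 0^{4} = 6 \cdot 4 \cdot 0 = 6 \cdot 0 = 0$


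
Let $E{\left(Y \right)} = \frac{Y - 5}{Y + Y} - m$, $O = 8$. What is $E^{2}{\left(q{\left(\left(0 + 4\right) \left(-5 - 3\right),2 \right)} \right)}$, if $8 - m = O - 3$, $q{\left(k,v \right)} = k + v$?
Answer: $\frac{841}{144} \approx 5.8403$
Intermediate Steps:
$m = 3$ ($m = 8 - \left(8 - 3\right) = 8 - 5 = 3$)
$E{\left(Y \right)} = -3 + \frac{-5 + Y}{2 Y}$ ($E{\left(Y \right)} = \frac{Y - 5}{Y + Y} - 3 = \frac{-5 + Y}{2 Y} - 3 = -3 + \frac{-5 + Y}{2 Y}$)
$E^{2}{\left(q{\left(\left(0 + 4\right) \left(-5 - 3\right),2 \right)} \right)} = \left(\frac{5 \left(-1 - \left(\left(0 + 4\right) \left(-5 - 3\right) + 2\right)\right)}{2 \left(\left(0 + 4\right) \left(-5 - 3\right) + 2\right)}\right)^{2} = \left(\frac{5 \left(-1 - \left(4 \left(-8\right) + 2\right)\right)}{2 \left(4 \left(-8\right) + 2\right)}\right)^{2} = \left(\frac{5 \left(-1 - \left(-32 + 2\right)\right)}{2 \left(-32 + 2\right)}\right)^{2} = \left(\frac{5 \left(-1 - -30\right)}{2 \left(-30\right)}\right)^{2} = \left(\frac{5}{2} \left(- \frac{1}{30}\right) \left(-1 + 30\right)\right)^{2} = \left(\frac{5}{2} \left(- \frac{1}{30}\right) 29\right)^{2} = \left(- \frac{29}{12}\right)^{2} = \frac{841}{144}$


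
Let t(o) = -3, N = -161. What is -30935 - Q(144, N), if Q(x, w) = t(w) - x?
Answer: -30788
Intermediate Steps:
Q(x, w) = -3 - x
-30935 - Q(144, N) = -30935 - (-3 - 1*144) = -30935 - (-3 - 144) = -30935 - 1*(-147) = -30935 + 147 = -30788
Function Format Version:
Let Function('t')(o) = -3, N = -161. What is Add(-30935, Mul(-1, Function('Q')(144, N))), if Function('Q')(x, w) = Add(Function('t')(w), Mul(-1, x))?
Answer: -30788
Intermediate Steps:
Function('Q')(x, w) = Add(-3, Mul(-1, x))
Add(-30935, Mul(-1, Function('Q')(144, N))) = Add(-30935, Mul(-1, Add(-3, Mul(-1, 144)))) = Add(-30935, Mul(-1, Add(-3, -144))) = Add(-30935, Mul(-1, -147)) = Add(-30935, 147) = -30788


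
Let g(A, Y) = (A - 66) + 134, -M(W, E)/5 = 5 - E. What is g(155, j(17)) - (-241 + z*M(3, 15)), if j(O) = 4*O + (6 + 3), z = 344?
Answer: -16736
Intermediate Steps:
M(W, E) = -25 + 5*E (M(W, E) = -5*(5 - E) = -25 + 5*E)
j(O) = 9 + 4*O (j(O) = 4*O + 9 = 9 + 4*O)
g(A, Y) = 68 + A (g(A, Y) = (-66 + A) + 134 = 68 + A)
g(155, j(17)) - (-241 + z*M(3, 15)) = (68 + 155) - (-241 + 344*(-25 + 5*15)) = 223 - (-241 + 344*(-25 + 75)) = 223 - (-241 + 344*50) = 223 - (-241 + 17200) = 223 - 1*16959 = 223 - 16959 = -16736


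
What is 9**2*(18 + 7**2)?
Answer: 5427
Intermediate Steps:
9**2*(18 + 7**2) = 81*(18 + 49) = 81*67 = 5427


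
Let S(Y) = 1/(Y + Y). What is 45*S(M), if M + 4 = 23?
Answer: 45/38 ≈ 1.1842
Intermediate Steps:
M = 19 (M = -4 + 23 = 19)
S(Y) = 1/(2*Y)
45*S(M) = 45*((1/2)/19) = 45*((1/2)*(1/19)) = 45*(1/38) = 45/38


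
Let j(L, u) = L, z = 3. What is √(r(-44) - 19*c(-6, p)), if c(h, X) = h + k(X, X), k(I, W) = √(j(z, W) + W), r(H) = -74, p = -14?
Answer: √(40 - 19*I*√11) ≈ 7.571 - 4.1617*I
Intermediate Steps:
k(I, W) = √(3 + W)
c(h, X) = h + √(3 + X)
√(r(-44) - 19*c(-6, p)) = √(-74 - 19*(-6 + √(3 - 14))) = √(-74 - 19*(-6 + √(-11))) = √(-74 - 19*(-6 + I*√11)) = √(-74 + (114 - 19*I*√11)) = √(40 - 19*I*√11)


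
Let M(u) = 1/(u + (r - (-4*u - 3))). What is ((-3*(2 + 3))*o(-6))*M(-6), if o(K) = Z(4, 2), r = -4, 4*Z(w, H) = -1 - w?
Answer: -75/124 ≈ -0.60484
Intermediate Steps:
Z(w, H) = -1/4 - w/4 (Z(w, H) = (-1 - w)/4 = -1/4 - w/4)
o(K) = -5/4 (o(K) = -1/4 - 1/4*4 = -1/4 - 1 = -5/4)
M(u) = 1/(-1 + 5*u) (M(u) = 1/(u + (-4 - (-4*u - 3))) = 1/(u + (-4 - (-3 - 4*u))) = 1/(u + (-4 + (3 + 4*u))) = 1/(u + (-1 + 4*u)) = 1/(-1 + 5*u))
((-3*(2 + 3))*o(-6))*M(-6) = (-3*(2 + 3)*(-5/4))/(-1 + 5*(-6)) = (-3*5*(-5/4))/(-1 - 30) = -15*(-5/4)/(-31) = (75/4)*(-1/31) = -75/124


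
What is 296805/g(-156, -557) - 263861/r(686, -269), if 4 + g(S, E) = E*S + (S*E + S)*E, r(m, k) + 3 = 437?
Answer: -6362421212737/10464838888 ≈ -607.98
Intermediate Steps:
r(m, k) = 434 (r(m, k) = -3 + 437 = 434)
g(S, E) = -4 + E*S + E*(S + E*S) (g(S, E) = -4 + (E*S + (S*E + S)*E) = -4 + (E*S + (E*S + S)*E) = -4 + (E*S + (S + E*S)*E) = -4 + (E*S + E*(S + E*S)) = -4 + E*S + E*(S + E*S))
296805/g(-156, -557) - 263861/r(686, -269) = 296805/(-4 - 156*(-557)² + 2*(-557)*(-156)) - 263861/434 = 296805/(-4 - 156*310249 + 173784) - 263861*1/434 = 296805/(-4 - 48398844 + 173784) - 263861/434 = 296805/(-48225064) - 263861/434 = 296805*(-1/48225064) - 263861/434 = -296805/48225064 - 263861/434 = -6362421212737/10464838888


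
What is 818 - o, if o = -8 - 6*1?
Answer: 832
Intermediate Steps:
o = -14 (o = -8 - 6 = -14)
818 - o = 818 - 1*(-14) = 818 + 14 = 832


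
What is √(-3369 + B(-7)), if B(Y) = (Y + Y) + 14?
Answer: I*√3369 ≈ 58.043*I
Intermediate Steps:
B(Y) = 14 + 2*Y (B(Y) = 2*Y + 14 = 14 + 2*Y)
√(-3369 + B(-7)) = √(-3369 + (14 + 2*(-7))) = √(-3369 + (14 - 14)) = √(-3369 + 0) = √(-3369) = I*√3369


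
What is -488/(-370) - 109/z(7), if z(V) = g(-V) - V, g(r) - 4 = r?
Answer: 4521/370 ≈ 12.219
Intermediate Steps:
g(r) = 4 + r
z(V) = 4 - 2*V (z(V) = (4 - V) - V = 4 - 2*V)
-488/(-370) - 109/z(7) = -488/(-370) - 109/(4 - 2*7) = -488*(-1/370) - 109/(4 - 14) = 244/185 - 109/(-10) = 244/185 - 109*(-1/10) = 244/185 + 109/10 = 4521/370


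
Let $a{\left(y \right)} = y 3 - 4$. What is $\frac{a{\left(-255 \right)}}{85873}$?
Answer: $- \frac{769}{85873} \approx -0.0089551$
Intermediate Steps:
$a{\left(y \right)} = -4 + 3 y$ ($a{\left(y \right)} = 3 y - 4 = -4 + 3 y$)
$\frac{a{\left(-255 \right)}}{85873} = \frac{-4 + 3 \left(-255\right)}{85873} = \left(-4 - 765\right) \frac{1}{85873} = \left(-769\right) \frac{1}{85873} = - \frac{769}{85873}$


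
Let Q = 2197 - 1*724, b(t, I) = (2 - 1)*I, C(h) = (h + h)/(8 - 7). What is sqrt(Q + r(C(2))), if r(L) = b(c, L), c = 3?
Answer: sqrt(1477) ≈ 38.432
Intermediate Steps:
C(h) = 2*h (C(h) = (2*h)/1 = (2*h)*1 = 2*h)
b(t, I) = I (b(t, I) = 1*I = I)
r(L) = L
Q = 1473 (Q = 2197 - 724 = 1473)
sqrt(Q + r(C(2))) = sqrt(1473 + 2*2) = sqrt(1473 + 4) = sqrt(1477)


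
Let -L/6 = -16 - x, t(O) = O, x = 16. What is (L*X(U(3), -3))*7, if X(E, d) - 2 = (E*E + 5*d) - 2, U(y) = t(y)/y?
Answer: -18816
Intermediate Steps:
L = 192 (L = -6*(-16 - 1*16) = -6*(-16 - 16) = -6*(-32) = 192)
U(y) = 1 (U(y) = y/y = 1)
X(E, d) = E² + 5*d (X(E, d) = 2 + ((E*E + 5*d) - 2) = 2 + ((E² + 5*d) - 2) = 2 + (-2 + E² + 5*d) = E² + 5*d)
(L*X(U(3), -3))*7 = (192*(1² + 5*(-3)))*7 = (192*(1 - 15))*7 = (192*(-14))*7 = -2688*7 = -18816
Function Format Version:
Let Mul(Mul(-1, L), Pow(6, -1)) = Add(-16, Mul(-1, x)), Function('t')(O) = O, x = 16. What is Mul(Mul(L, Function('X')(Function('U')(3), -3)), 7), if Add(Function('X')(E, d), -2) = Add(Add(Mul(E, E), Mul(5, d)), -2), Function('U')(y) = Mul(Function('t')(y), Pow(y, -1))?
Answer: -18816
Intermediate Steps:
L = 192 (L = Mul(-6, Add(-16, Mul(-1, 16))) = Mul(-6, Add(-16, -16)) = Mul(-6, -32) = 192)
Function('U')(y) = 1 (Function('U')(y) = Mul(y, Pow(y, -1)) = 1)
Function('X')(E, d) = Add(Pow(E, 2), Mul(5, d)) (Function('X')(E, d) = Add(2, Add(Add(Mul(E, E), Mul(5, d)), -2)) = Add(2, Add(Add(Pow(E, 2), Mul(5, d)), -2)) = Add(2, Add(-2, Pow(E, 2), Mul(5, d))) = Add(Pow(E, 2), Mul(5, d)))
Mul(Mul(L, Function('X')(Function('U')(3), -3)), 7) = Mul(Mul(192, Add(Pow(1, 2), Mul(5, -3))), 7) = Mul(Mul(192, Add(1, -15)), 7) = Mul(Mul(192, -14), 7) = Mul(-2688, 7) = -18816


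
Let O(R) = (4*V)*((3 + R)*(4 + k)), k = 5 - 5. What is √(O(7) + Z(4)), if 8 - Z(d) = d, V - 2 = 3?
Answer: 2*√201 ≈ 28.355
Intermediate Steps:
V = 5 (V = 2 + 3 = 5)
Z(d) = 8 - d
k = 0
O(R) = 240 + 80*R (O(R) = (4*5)*((3 + R)*(4 + 0)) = 20*((3 + R)*4) = 20*(12 + 4*R) = 240 + 80*R)
√(O(7) + Z(4)) = √((240 + 80*7) + (8 - 1*4)) = √((240 + 560) + (8 - 4)) = √(800 + 4) = √804 = 2*√201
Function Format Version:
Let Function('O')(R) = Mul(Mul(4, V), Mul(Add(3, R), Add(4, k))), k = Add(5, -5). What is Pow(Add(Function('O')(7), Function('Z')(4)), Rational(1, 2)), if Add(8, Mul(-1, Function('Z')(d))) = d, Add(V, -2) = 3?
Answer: Mul(2, Pow(201, Rational(1, 2))) ≈ 28.355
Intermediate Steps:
V = 5 (V = Add(2, 3) = 5)
Function('Z')(d) = Add(8, Mul(-1, d))
k = 0
Function('O')(R) = Add(240, Mul(80, R)) (Function('O')(R) = Mul(Mul(4, 5), Mul(Add(3, R), Add(4, 0))) = Mul(20, Mul(Add(3, R), 4)) = Mul(20, Add(12, Mul(4, R))) = Add(240, Mul(80, R)))
Pow(Add(Function('O')(7), Function('Z')(4)), Rational(1, 2)) = Pow(Add(Add(240, Mul(80, 7)), Add(8, Mul(-1, 4))), Rational(1, 2)) = Pow(Add(Add(240, 560), Add(8, -4)), Rational(1, 2)) = Pow(Add(800, 4), Rational(1, 2)) = Pow(804, Rational(1, 2)) = Mul(2, Pow(201, Rational(1, 2)))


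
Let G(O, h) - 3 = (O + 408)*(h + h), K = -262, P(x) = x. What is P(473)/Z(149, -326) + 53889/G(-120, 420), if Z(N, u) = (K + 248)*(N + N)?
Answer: 3345313/30584932 ≈ 0.10938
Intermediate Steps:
Z(N, u) = -28*N (Z(N, u) = (-262 + 248)*(N + N) = -28*N)
G(O, h) = 3 + 2*h*(408 + O) (G(O, h) = 3 + (O + 408)*(h + h) = 3 + (408 + O)*(2*h) = 3 + 2*h*(408 + O))
P(473)/Z(149, -326) + 53889/G(-120, 420) = 473/((-28*149)) + 53889/(3 + 816*420 + 2*(-120)*420) = 473/(-4172) + 53889/(3 + 342720 - 100800) = 473*(-1/4172) + 53889/241923 = -473/4172 + 53889*(1/241923) = -473/4172 + 1633/7331 = 3345313/30584932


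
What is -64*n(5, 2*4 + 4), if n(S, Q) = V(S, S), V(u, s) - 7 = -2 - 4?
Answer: -64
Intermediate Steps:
V(u, s) = 1 (V(u, s) = 7 + (-2 - 4) = 7 - 6 = 1)
n(S, Q) = 1
-64*n(5, 2*4 + 4) = -64*1 = -64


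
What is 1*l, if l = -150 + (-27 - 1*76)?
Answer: -253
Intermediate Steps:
l = -253 (l = -150 + (-27 - 76) = -150 - 103 = -253)
1*l = 1*(-253) = -253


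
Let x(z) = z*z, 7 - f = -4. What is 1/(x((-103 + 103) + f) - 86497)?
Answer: -1/86376 ≈ -1.1577e-5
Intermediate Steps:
f = 11 (f = 7 - 1*(-4) = 7 + 4 = 11)
x(z) = z²
1/(x((-103 + 103) + f) - 86497) = 1/(((-103 + 103) + 11)² - 86497) = 1/((0 + 11)² - 86497) = 1/(11² - 86497) = 1/(121 - 86497) = 1/(-86376) = -1/86376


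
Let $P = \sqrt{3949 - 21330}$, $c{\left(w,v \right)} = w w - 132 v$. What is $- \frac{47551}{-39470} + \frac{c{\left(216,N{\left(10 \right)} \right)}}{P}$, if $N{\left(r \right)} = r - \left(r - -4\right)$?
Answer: $\frac{47551}{39470} - \frac{47184 i \sqrt{17381}}{17381} \approx 1.2047 - 357.9 i$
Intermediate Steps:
$N{\left(r \right)} = -4$ ($N{\left(r \right)} = r - \left(r + 4\right) = r - \left(4 + r\right) = -4$)
$c{\left(w,v \right)} = w^{2} - 132 v$
$P = i \sqrt{17381}$ ($P = \sqrt{-17381} = i \sqrt{17381} \approx 131.84 i$)
$- \frac{47551}{-39470} + \frac{c{\left(216,N{\left(10 \right)} \right)}}{P} = - \frac{47551}{-39470} + \frac{216^{2} - -528}{i \sqrt{17381}} = \left(-47551\right) \left(- \frac{1}{39470}\right) + \left(46656 + 528\right) \left(- \frac{i \sqrt{17381}}{17381}\right) = \frac{47551}{39470} + 47184 \left(- \frac{i \sqrt{17381}}{17381}\right) = \frac{47551}{39470} - \frac{47184 i \sqrt{17381}}{17381}$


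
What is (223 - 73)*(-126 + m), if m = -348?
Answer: -71100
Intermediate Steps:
(223 - 73)*(-126 + m) = (223 - 73)*(-126 - 348) = 150*(-474) = -71100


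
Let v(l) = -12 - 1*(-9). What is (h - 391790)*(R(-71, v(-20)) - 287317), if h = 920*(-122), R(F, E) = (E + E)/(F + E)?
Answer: 5358204825780/37 ≈ 1.4482e+11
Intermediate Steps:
v(l) = -3 (v(l) = -12 + 9 = -3)
R(F, E) = 2*E/(E + F) (R(F, E) = (2*E)/(E + F) = 2*E/(E + F))
h = -112240
(h - 391790)*(R(-71, v(-20)) - 287317) = (-112240 - 391790)*(2*(-3)/(-3 - 71) - 287317) = -504030*(2*(-3)/(-74) - 287317) = -504030*(2*(-3)*(-1/74) - 287317) = -504030*(3/37 - 287317) = -504030*(-10630726/37) = 5358204825780/37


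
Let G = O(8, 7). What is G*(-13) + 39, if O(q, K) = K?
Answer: -52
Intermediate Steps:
G = 7
G*(-13) + 39 = 7*(-13) + 39 = -91 + 39 = -52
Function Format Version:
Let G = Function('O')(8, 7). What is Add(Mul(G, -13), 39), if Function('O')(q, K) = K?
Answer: -52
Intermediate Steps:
G = 7
Add(Mul(G, -13), 39) = Add(Mul(7, -13), 39) = Add(-91, 39) = -52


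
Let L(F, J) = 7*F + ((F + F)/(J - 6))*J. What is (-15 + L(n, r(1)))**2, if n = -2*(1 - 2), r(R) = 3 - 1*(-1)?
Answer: 81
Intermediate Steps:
r(R) = 4 (r(R) = 3 + 1 = 4)
n = 2 (n = -2*(-1) = 2)
L(F, J) = 7*F + 2*F*J/(-6 + J) (L(F, J) = 7*F + ((2*F)/(-6 + J))*J = 7*F + (2*F/(-6 + J))*J = 7*F + 2*F*J/(-6 + J))
(-15 + L(n, r(1)))**2 = (-15 + 3*2*(-14 + 3*4)/(-6 + 4))**2 = (-15 + 3*2*(-14 + 12)/(-2))**2 = (-15 + 3*2*(-1/2)*(-2))**2 = (-15 + 6)**2 = (-9)**2 = 81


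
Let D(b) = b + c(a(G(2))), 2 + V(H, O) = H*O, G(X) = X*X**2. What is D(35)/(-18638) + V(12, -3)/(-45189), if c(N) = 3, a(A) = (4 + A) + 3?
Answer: -504469/421116291 ≈ -0.0011979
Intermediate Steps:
G(X) = X**3
a(A) = 7 + A
V(H, O) = -2 + H*O
D(b) = 3 + b (D(b) = b + 3 = 3 + b)
D(35)/(-18638) + V(12, -3)/(-45189) = (3 + 35)/(-18638) + (-2 + 12*(-3))/(-45189) = 38*(-1/18638) + (-2 - 36)*(-1/45189) = -19/9319 - 38*(-1/45189) = -19/9319 + 38/45189 = -504469/421116291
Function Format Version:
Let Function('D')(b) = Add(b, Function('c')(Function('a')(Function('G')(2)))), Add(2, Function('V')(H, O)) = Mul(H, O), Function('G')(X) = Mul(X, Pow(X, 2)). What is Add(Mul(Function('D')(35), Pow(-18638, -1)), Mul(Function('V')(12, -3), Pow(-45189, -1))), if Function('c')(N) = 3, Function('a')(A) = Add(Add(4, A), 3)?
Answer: Rational(-504469, 421116291) ≈ -0.0011979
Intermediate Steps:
Function('G')(X) = Pow(X, 3)
Function('a')(A) = Add(7, A)
Function('V')(H, O) = Add(-2, Mul(H, O))
Function('D')(b) = Add(3, b) (Function('D')(b) = Add(b, 3) = Add(3, b))
Add(Mul(Function('D')(35), Pow(-18638, -1)), Mul(Function('V')(12, -3), Pow(-45189, -1))) = Add(Mul(Add(3, 35), Pow(-18638, -1)), Mul(Add(-2, Mul(12, -3)), Pow(-45189, -1))) = Add(Mul(38, Rational(-1, 18638)), Mul(Add(-2, -36), Rational(-1, 45189))) = Add(Rational(-19, 9319), Mul(-38, Rational(-1, 45189))) = Add(Rational(-19, 9319), Rational(38, 45189)) = Rational(-504469, 421116291)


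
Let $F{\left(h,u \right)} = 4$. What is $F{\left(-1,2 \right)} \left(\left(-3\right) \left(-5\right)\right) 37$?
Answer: $2220$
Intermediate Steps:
$F{\left(-1,2 \right)} \left(\left(-3\right) \left(-5\right)\right) 37 = 4 \left(\left(-3\right) \left(-5\right)\right) 37 = 4 \cdot 15 \cdot 37 = 60 \cdot 37 = 2220$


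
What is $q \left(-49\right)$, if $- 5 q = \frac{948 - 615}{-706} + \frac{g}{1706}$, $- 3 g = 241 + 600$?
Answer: $- \frac{5630198}{903327} \approx -6.2327$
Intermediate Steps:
$g = - \frac{841}{3}$ ($g = - \frac{241 + 600}{3} = \left(- \frac{1}{3}\right) 841 = - \frac{841}{3} \approx -280.33$)
$q = \frac{114902}{903327}$ ($q = - \frac{\frac{948 - 615}{-706} - \frac{841}{3 \cdot 1706}}{5} = - \frac{333 \left(- \frac{1}{706}\right) - \frac{841}{5118}}{5} = - \frac{- \frac{333}{706} - \frac{841}{5118}}{5} = \left(- \frac{1}{5}\right) \left(- \frac{574510}{903327}\right) = \frac{114902}{903327} \approx 0.1272$)
$q \left(-49\right) = \frac{114902}{903327} \left(-49\right) = - \frac{5630198}{903327}$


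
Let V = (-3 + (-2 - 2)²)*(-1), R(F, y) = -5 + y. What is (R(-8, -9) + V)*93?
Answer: -2511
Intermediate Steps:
V = -13 (V = (-3 + (-4)²)*(-1) = (-3 + 16)*(-1) = 13*(-1) = -13)
(R(-8, -9) + V)*93 = ((-5 - 9) - 13)*93 = (-14 - 13)*93 = -27*93 = -2511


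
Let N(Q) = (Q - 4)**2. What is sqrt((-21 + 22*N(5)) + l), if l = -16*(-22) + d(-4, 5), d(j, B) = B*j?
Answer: 3*sqrt(37) ≈ 18.248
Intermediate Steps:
N(Q) = (-4 + Q)**2
l = 332 (l = -16*(-22) + 5*(-4) = 352 - 20 = 332)
sqrt((-21 + 22*N(5)) + l) = sqrt((-21 + 22*(-4 + 5)**2) + 332) = sqrt((-21 + 22*1**2) + 332) = sqrt((-21 + 22*1) + 332) = sqrt((-21 + 22) + 332) = sqrt(1 + 332) = sqrt(333) = 3*sqrt(37)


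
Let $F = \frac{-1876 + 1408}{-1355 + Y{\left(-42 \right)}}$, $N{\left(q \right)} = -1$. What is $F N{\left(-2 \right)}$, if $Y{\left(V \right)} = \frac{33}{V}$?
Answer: $- \frac{728}{2109} \approx -0.34519$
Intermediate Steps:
$F = \frac{728}{2109}$ ($F = \frac{-1876 + 1408}{-1355 + \frac{33}{-42}} = - \frac{468}{-1355 + 33 \left(- \frac{1}{42}\right)} = - \frac{468}{-1355 - \frac{11}{14}} = - \frac{468}{- \frac{18981}{14}} = \left(-468\right) \left(- \frac{14}{18981}\right) = \frac{728}{2109} \approx 0.34519$)
$F N{\left(-2 \right)} = \frac{728}{2109} \left(-1\right) = - \frac{728}{2109}$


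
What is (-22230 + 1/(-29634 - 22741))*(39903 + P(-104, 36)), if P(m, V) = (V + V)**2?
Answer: -52494625068837/52375 ≈ -1.0023e+9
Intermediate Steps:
P(m, V) = 4*V**2 (P(m, V) = (2*V)**2 = 4*V**2)
(-22230 + 1/(-29634 - 22741))*(39903 + P(-104, 36)) = (-22230 + 1/(-29634 - 22741))*(39903 + 4*36**2) = (-22230 + 1/(-52375))*(39903 + 4*1296) = (-22230 - 1/52375)*(39903 + 5184) = -1164296251/52375*45087 = -52494625068837/52375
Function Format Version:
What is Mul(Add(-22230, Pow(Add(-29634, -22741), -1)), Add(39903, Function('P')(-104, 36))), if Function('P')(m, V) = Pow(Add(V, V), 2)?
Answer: Rational(-52494625068837, 52375) ≈ -1.0023e+9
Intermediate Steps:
Function('P')(m, V) = Mul(4, Pow(V, 2)) (Function('P')(m, V) = Pow(Mul(2, V), 2) = Mul(4, Pow(V, 2)))
Mul(Add(-22230, Pow(Add(-29634, -22741), -1)), Add(39903, Function('P')(-104, 36))) = Mul(Add(-22230, Pow(Add(-29634, -22741), -1)), Add(39903, Mul(4, Pow(36, 2)))) = Mul(Add(-22230, Pow(-52375, -1)), Add(39903, Mul(4, 1296))) = Mul(Add(-22230, Rational(-1, 52375)), Add(39903, 5184)) = Mul(Rational(-1164296251, 52375), 45087) = Rational(-52494625068837, 52375)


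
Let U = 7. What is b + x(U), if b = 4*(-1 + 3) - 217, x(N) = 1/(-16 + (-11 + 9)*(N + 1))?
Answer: -6689/32 ≈ -209.03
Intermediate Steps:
x(N) = 1/(-18 - 2*N) (x(N) = 1/(-16 - 2*(1 + N)) = 1/(-16 + (-2 - 2*N)) = 1/(-18 - 2*N))
b = -209 (b = 4*2 - 217 = 8 - 217 = -209)
b + x(U) = -209 - 1/(18 + 2*7) = -209 - 1/(18 + 14) = -209 - 1/32 = -6689/32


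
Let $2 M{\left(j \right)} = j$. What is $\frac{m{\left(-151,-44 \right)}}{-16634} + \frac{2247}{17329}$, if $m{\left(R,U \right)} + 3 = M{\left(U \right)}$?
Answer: $\frac{37809823}{288250586} \approx 0.13117$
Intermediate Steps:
$M{\left(j \right)} = \frac{j}{2}$
$m{\left(R,U \right)} = -3 + \frac{U}{2}$
$\frac{m{\left(-151,-44 \right)}}{-16634} + \frac{2247}{17329} = \frac{-3 + \frac{1}{2} \left(-44\right)}{-16634} + \frac{2247}{17329} = \left(-3 - 22\right) \left(- \frac{1}{16634}\right) + 2247 \cdot \frac{1}{17329} = \left(-25\right) \left(- \frac{1}{16634}\right) + \frac{2247}{17329} = \frac{25}{16634} + \frac{2247}{17329} = \frac{37809823}{288250586}$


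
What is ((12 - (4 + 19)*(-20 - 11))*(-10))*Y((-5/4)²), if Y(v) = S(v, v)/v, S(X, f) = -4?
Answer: 18560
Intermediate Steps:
Y(v) = -4/v
((12 - (4 + 19)*(-20 - 11))*(-10))*Y((-5/4)²) = ((12 - (4 + 19)*(-20 - 11))*(-10))*(-4/((-5/4)²)) = ((12 - 23*(-31))*(-10))*(-4/((-5*¼)²)) = ((12 - 1*(-713))*(-10))*(-4/((-5/4)²)) = ((12 + 713)*(-10))*(-4/25/16) = (725*(-10))*(-4*16/25) = -7250*(-64/25) = 18560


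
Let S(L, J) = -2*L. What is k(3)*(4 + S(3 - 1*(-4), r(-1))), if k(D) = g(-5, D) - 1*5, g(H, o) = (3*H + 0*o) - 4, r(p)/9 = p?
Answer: 240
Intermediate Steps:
r(p) = 9*p
g(H, o) = -4 + 3*H (g(H, o) = (3*H + 0) - 4 = 3*H - 4 = -4 + 3*H)
k(D) = -24 (k(D) = (-4 + 3*(-5)) - 1*5 = (-4 - 15) - 5 = -19 - 5 = -24)
k(3)*(4 + S(3 - 1*(-4), r(-1))) = -24*(4 - 2*(3 - 1*(-4))) = -24*(4 - 2*(3 + 4)) = -24*(4 - 2*7) = -24*(4 - 14) = -24*(-10) = 240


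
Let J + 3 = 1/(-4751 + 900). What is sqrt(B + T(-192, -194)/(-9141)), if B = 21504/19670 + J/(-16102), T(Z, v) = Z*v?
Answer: I*sqrt(52524862283297936311112885255)/132730925835035 ≈ 1.7267*I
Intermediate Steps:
J = -11554/3851 (J = -3 + 1/(-4751 + 900) = -3 + 1/(-3851) = -3 - 1/3851 = -11554/3851 ≈ -3.0003)
B = 47630876621/43561183405 (B = 21504/19670 - 11554/3851/(-16102) = 21504*(1/19670) - 11554/3851*(-1/16102) = 1536/1405 + 5777/31004401 = 47630876621/43561183405 ≈ 1.0934)
sqrt(B + T(-192, -194)/(-9141)) = sqrt(47630876621/43561183405 - 192*(-194)/(-9141)) = sqrt(47630876621/43561183405 + 37248*(-1/9141)) = sqrt(47630876621/43561183405 - 12416/3047) = sqrt(-395724372092293/132730925835035) = I*sqrt(52524862283297936311112885255)/132730925835035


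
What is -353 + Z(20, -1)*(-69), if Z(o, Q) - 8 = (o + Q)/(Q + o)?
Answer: -974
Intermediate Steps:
Z(o, Q) = 9 (Z(o, Q) = 8 + (o + Q)/(Q + o) = 8 + (Q + o)/(Q + o) = 8 + 1 = 9)
-353 + Z(20, -1)*(-69) = -353 + 9*(-69) = -353 - 621 = -974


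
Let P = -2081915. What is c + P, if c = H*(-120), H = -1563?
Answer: -1894355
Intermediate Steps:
c = 187560 (c = -1563*(-120) = 187560)
c + P = 187560 - 2081915 = -1894355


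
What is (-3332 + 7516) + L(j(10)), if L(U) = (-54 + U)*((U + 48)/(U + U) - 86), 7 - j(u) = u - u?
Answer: 112579/14 ≈ 8041.4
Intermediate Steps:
j(u) = 7 (j(u) = 7 - (u - u) = 7 - 1*0 = 7 + 0 = 7)
L(U) = (-86 + (48 + U)/(2*U))*(-54 + U) (L(U) = (-54 + U)*((48 + U)/((2*U)) - 86) = (-54 + U)*((48 + U)*(1/(2*U)) - 86) = (-54 + U)*((48 + U)/(2*U) - 86) = (-54 + U)*(-86 + (48 + U)/(2*U)) = (-86 + (48 + U)/(2*U))*(-54 + U))
(-3332 + 7516) + L(j(10)) = (-3332 + 7516) + (4641 - 1296/7 - 171/2*7) = 4184 + (4641 - 1296*⅐ - 1197/2) = 4184 + (4641 - 1296/7 - 1197/2) = 4184 + 54003/14 = 112579/14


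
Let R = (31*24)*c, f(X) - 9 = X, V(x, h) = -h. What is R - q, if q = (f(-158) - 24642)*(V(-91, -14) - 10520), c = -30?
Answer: -260476566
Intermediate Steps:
f(X) = 9 + X
R = -22320 (R = (31*24)*(-30) = 744*(-30) = -22320)
q = 260454246 (q = ((9 - 158) - 24642)*(-1*(-14) - 10520) = (-149 - 24642)*(14 - 10520) = -24791*(-10506) = 260454246)
R - q = -22320 - 1*260454246 = -22320 - 260454246 = -260476566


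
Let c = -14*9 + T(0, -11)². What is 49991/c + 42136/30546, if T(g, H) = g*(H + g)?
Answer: -28179925/71274 ≈ -395.37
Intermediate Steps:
c = -126 (c = -14*9 + (0*(-11 + 0))² = -126 + (0*(-11))² = -126 + 0² = -126 + 0 = -126)
49991/c + 42136/30546 = 49991/(-126) + 42136/30546 = 49991*(-1/126) + 42136*(1/30546) = -49991/126 + 21068/15273 = -28179925/71274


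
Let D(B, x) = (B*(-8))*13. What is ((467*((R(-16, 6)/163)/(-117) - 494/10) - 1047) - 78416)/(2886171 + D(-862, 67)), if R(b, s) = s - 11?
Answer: -9777003469/283759220745 ≈ -0.034455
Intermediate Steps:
R(b, s) = -11 + s
D(B, x) = -104*B (D(B, x) = -8*B*13 = -104*B)
((467*((R(-16, 6)/163)/(-117) - 494/10) - 1047) - 78416)/(2886171 + D(-862, 67)) = ((467*(((-11 + 6)/163)/(-117) - 494/10) - 1047) - 78416)/(2886171 - 104*(-862)) = ((467*(-5*1/163*(-1/117) - 494*1/10) - 1047) - 78416)/(2886171 + 89648) = ((467*(-5/163*(-1/117) - 247/5) - 1047) - 78416)/2975819 = ((467*(5/19071 - 247/5) - 1047) - 78416)*(1/2975819) = ((467*(-4710512/95355) - 1047) - 78416)*(1/2975819) = ((-2199809104/95355 - 1047) - 78416)*(1/2975819) = (-2299645789/95355 - 78416)*(1/2975819) = -9777003469/95355*1/2975819 = -9777003469/283759220745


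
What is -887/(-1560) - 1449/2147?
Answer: -356051/3349320 ≈ -0.10631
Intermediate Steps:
-887/(-1560) - 1449/2147 = -887*(-1/1560) - 1449*1/2147 = 887/1560 - 1449/2147 = -356051/3349320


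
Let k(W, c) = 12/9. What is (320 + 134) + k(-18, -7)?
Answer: 1366/3 ≈ 455.33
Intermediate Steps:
k(W, c) = 4/3 (k(W, c) = 12*(⅑) = 4/3)
(320 + 134) + k(-18, -7) = (320 + 134) + 4/3 = 454 + 4/3 = 1366/3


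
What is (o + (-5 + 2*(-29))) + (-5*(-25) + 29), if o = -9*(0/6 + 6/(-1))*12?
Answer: 739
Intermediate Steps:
o = 648 (o = -9*(0*(⅙) + 6*(-1))*12 = -9*(0 - 6)*12 = -9*(-6)*12 = 54*12 = 648)
(o + (-5 + 2*(-29))) + (-5*(-25) + 29) = (648 + (-5 + 2*(-29))) + (-5*(-25) + 29) = (648 + (-5 - 58)) + (125 + 29) = (648 - 63) + 154 = 585 + 154 = 739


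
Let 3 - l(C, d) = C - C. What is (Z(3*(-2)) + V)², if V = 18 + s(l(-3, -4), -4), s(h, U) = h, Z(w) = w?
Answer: 225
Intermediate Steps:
l(C, d) = 3 (l(C, d) = 3 - (C - C) = 3 - 1*0 = 3 + 0 = 3)
V = 21 (V = 18 + 3 = 21)
(Z(3*(-2)) + V)² = (3*(-2) + 21)² = (-6 + 21)² = 15² = 225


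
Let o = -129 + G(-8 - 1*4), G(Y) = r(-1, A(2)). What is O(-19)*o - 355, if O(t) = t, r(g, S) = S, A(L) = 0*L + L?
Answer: 2058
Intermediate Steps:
A(L) = L (A(L) = 0 + L = L)
G(Y) = 2
o = -127 (o = -129 + 2 = -127)
O(-19)*o - 355 = -19*(-127) - 355 = 2413 - 355 = 2058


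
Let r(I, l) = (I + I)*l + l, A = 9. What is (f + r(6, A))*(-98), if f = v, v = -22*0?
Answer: -11466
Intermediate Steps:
r(I, l) = l + 2*I*l (r(I, l) = (2*I)*l + l = 2*I*l + l = l + 2*I*l)
v = 0
f = 0
(f + r(6, A))*(-98) = (0 + 9*(1 + 2*6))*(-98) = (0 + 9*(1 + 12))*(-98) = (0 + 9*13)*(-98) = (0 + 117)*(-98) = 117*(-98) = -11466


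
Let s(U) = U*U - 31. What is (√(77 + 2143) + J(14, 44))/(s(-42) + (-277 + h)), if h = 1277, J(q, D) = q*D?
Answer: 616/2733 + 2*√555/2733 ≈ 0.24263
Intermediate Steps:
J(q, D) = D*q
s(U) = -31 + U² (s(U) = U² - 31 = -31 + U²)
(√(77 + 2143) + J(14, 44))/(s(-42) + (-277 + h)) = (√(77 + 2143) + 44*14)/((-31 + (-42)²) + (-277 + 1277)) = (√2220 + 616)/((-31 + 1764) + 1000) = (2*√555 + 616)/(1733 + 1000) = (616 + 2*√555)/2733 = (616 + 2*√555)*(1/2733) = 616/2733 + 2*√555/2733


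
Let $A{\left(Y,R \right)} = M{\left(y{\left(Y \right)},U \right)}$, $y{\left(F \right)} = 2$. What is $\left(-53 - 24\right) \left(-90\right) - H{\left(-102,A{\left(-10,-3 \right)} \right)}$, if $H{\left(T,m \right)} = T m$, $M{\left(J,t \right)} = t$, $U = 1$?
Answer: $7032$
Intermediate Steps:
$A{\left(Y,R \right)} = 1$
$\left(-53 - 24\right) \left(-90\right) - H{\left(-102,A{\left(-10,-3 \right)} \right)} = \left(-53 - 24\right) \left(-90\right) - \left(-102\right) 1 = \left(-77\right) \left(-90\right) - -102 = 6930 + 102 = 7032$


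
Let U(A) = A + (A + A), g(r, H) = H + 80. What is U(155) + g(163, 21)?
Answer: 566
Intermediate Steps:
g(r, H) = 80 + H
U(A) = 3*A (U(A) = A + 2*A = 3*A)
U(155) + g(163, 21) = 3*155 + (80 + 21) = 465 + 101 = 566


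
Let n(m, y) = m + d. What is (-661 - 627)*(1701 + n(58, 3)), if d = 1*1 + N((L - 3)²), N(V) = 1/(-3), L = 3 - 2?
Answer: -6799352/3 ≈ -2.2665e+6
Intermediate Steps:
L = 1
N(V) = -⅓
d = ⅔ (d = 1*1 - ⅓ = 1 - ⅓ = ⅔ ≈ 0.66667)
n(m, y) = ⅔ + m (n(m, y) = m + ⅔ = ⅔ + m)
(-661 - 627)*(1701 + n(58, 3)) = (-661 - 627)*(1701 + (⅔ + 58)) = -1288*(1701 + 176/3) = -1288*5279/3 = -6799352/3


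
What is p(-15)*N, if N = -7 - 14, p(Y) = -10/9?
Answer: 70/3 ≈ 23.333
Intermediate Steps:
p(Y) = -10/9 (p(Y) = -10*⅑ = -10/9)
N = -21
p(-15)*N = -10/9*(-21) = 70/3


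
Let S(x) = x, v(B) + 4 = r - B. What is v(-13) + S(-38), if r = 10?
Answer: -19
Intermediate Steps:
v(B) = 6 - B (v(B) = -4 + (10 - B) = 6 - B)
v(-13) + S(-38) = (6 - 1*(-13)) - 38 = (6 + 13) - 38 = 19 - 38 = -19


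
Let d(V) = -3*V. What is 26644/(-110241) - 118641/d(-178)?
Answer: -4364443459/19622898 ≈ -222.42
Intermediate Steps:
26644/(-110241) - 118641/d(-178) = 26644/(-110241) - 118641/((-3*(-178))) = 26644*(-1/110241) - 118641/534 = -26644/110241 - 118641*1/534 = -26644/110241 - 39547/178 = -4364443459/19622898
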